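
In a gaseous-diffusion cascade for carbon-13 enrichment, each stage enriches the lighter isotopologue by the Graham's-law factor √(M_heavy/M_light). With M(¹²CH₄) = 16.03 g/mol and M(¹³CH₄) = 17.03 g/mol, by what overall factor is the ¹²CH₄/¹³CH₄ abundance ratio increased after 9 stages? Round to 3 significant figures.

After 9 stages the ratio has grown by (√(17.03/16.03))^9 = (17.03/16.03)^(9/2).
= 1.06238^(9/2) = 1.31.

1.31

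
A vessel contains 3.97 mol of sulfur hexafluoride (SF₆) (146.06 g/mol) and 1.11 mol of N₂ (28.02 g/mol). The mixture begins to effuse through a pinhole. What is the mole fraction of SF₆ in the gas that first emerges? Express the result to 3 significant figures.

Each component's effusion rate ∝ (its partial pressure)·(1/√M) ∝ n_i/√M_i.
So x_SF₆ in the escaping gas = (n_SF₆/√M_SF₆) / Σ(n_i/√M_i)
= (3.97/√146.06) / (3.97/√146.06 + 1.11/√28.02) = 0.3285/(0.3285 + 0.2097) = 0.610.

0.610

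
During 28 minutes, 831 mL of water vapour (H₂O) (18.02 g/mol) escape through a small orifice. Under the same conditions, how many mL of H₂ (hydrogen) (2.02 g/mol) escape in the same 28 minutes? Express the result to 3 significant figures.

2480 mL

Using Graham's law: rate_H₂/rate_H₂O = √(M_H₂O/M_H₂) = √(18.02/2.02) = √8.921 = 2.987.
So the volume for H₂ is 831 × 2.987 = 2480 mL.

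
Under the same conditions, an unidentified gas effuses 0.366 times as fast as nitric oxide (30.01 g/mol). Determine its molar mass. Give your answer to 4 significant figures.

Graham's law gives rate_X/rate_NO = √(M_NO/M_X).
0.366 = √(30.01/M_X)
M_X = 30.01 / 0.366² = 30.01 / 0.1340 = 224.0 g/mol

224.0 g/mol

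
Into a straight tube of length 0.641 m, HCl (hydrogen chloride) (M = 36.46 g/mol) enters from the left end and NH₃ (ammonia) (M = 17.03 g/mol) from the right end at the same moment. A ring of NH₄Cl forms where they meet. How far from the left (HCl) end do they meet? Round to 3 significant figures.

In equal time, each gas travels a distance ∝ its rate ∝ 1/√M, so d_HCl/d_NH₃ = √(M_NH₃/M_HCl) = √(17.03/36.46) = 0.6834.
With d_HCl + d_NH₃ = 0.641 m, d_NH₃ = 0.641/(1 + 0.6834) = 0.3808 m.
d_HCl = 0.641 − 0.3808 = 0.260 m.

0.260 m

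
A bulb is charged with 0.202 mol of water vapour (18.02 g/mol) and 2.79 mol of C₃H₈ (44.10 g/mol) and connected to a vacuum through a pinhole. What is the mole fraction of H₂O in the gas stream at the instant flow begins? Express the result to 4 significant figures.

Effusion rate of each component ∝ n_i/√M_i (partial pressure × 1/√M).
Mole fraction of H₂O in the effusate = (n_H₂O/√M_H₂O) / (n_H₂O/√M_H₂O + n_C₃H₈/√M_C₃H₈)
= (0.202/√18.02) / (0.202/√18.02 + 2.79/√44.10) = 0.04759/(0.04759 + 0.4201) = 0.1017.

0.1017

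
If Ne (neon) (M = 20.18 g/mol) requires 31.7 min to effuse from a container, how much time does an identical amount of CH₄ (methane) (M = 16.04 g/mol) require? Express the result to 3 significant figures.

Using Graham's law: t_CH₄/t_Ne = √(M_CH₄/M_Ne) = √(16.04/20.18) = √0.7948 = 0.8915.
So the time for CH₄ is 31.7 × 0.8915 = 28.3 min.

28.3 min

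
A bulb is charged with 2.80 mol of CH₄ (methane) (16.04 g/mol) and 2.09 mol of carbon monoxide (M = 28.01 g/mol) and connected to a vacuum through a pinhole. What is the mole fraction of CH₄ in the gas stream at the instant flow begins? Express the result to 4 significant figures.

Rate_i ∝ x_i/√M_i (Graham's law weighted by mole fraction), so the effusate composition follows n_i/√M_i.
x_CH₄(eff) = (n_CH₄/√M_CH₄) / (n_CH₄/√M_CH₄ + n_CO/√M_CO)
= (2.80/√16.04) / (2.80/√16.04 + 2.09/√28.01) = 0.6991/(0.6991 + 0.3949) = 0.6390.

0.6390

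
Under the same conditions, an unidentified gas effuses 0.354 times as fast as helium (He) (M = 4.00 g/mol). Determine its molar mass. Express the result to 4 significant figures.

31.92 g/mol

By Graham's law, rate_X/rate_He = √(M_He/M_X).
0.354 = √(4.00/M_X)
M_X = 4.00 / 0.354² = 4.00 / 0.1253 = 31.92 g/mol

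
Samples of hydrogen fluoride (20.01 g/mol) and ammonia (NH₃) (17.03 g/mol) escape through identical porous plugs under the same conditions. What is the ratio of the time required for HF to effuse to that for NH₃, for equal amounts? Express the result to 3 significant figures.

1.08

Since effusion rate ∝ 1/√M, t_HF/t_NH₃ = √(M_HF/M_NH₃) = √(20.01/17.03) = √1.175 = 1.08.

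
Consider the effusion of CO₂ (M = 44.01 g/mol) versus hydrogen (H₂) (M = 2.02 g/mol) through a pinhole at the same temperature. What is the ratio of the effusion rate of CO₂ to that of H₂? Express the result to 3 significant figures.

0.214

By Graham's law, rate_CO₂/rate_H₂ = √(M_H₂/M_CO₂) = √(2.02/44.01) = √0.04590 = 0.214.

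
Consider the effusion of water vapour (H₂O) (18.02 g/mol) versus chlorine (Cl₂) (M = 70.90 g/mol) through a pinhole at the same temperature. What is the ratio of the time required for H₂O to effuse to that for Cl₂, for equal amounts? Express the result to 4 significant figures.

0.5041

Since effusion rate ∝ 1/√M, t_H₂O/t_Cl₂ = √(M_H₂O/M_Cl₂) = √(18.02/70.90) = √0.2542 = 0.5041.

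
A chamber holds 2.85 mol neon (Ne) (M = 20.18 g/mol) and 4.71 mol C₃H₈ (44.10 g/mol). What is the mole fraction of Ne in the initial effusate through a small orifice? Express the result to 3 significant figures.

The effusion rate of species i is ∝ p_i/√M_i ∝ n_i/√M_i.
So x_Ne in the escaping gas = (n_Ne/√M_Ne) / Σ(n_i/√M_i)
= (2.85/√20.18) / (2.85/√20.18 + 4.71/√44.10) = 0.6344/(0.6344 + 0.7093) = 0.472.

0.472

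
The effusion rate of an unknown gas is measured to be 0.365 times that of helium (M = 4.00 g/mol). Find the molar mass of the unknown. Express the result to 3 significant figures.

From Graham's law, rate_X/rate_He = √(M_He/M_X).
0.365 = √(4.00/M_X)
M_X = 4.00 / 0.365² = 4.00 / 0.1332 = 30.0 g/mol

30.0 g/mol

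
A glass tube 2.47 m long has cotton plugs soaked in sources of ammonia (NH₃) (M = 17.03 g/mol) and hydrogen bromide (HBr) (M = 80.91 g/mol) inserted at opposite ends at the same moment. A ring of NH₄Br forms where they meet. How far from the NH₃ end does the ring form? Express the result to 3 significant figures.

The fronts meet when d_NH₃ + d_HBr = L with d_NH₃/d_HBr = √(M_HBr/M_NH₃) (Graham's law). Here √(M_HBr/M_NH₃) = √(80.91/17.03) = 2.180.
With d_NH₃ + d_HBr = 2.47 m, d_HBr = 2.47/(1 + 2.180) = 0.7768 m.
d_NH₃ = 2.47 − 0.7768 = 1.69 m.

1.69 m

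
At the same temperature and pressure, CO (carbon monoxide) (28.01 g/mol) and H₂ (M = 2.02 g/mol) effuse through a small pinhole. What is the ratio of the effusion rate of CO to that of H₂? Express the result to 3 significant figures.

Since effusion rate ∝ 1/√M, rate_CO/rate_H₂ = √(M_H₂/M_CO) = √(2.02/28.01) = √0.07212 = 0.269.

0.269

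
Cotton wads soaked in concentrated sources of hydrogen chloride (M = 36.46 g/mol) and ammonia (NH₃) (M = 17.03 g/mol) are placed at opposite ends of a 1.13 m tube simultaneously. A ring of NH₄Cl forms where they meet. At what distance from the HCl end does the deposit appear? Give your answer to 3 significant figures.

0.459 m

In equal time, each gas travels a distance ∝ its rate ∝ 1/√M, so d_HCl/d_NH₃ = √(M_NH₃/M_HCl) = √(17.03/36.46) = 0.6834.
With d_HCl + d_NH₃ = 1.13 m, d_NH₃ = 1.13/(1 + 0.6834) = 0.6712 m.
d_HCl = 1.13 − 0.6712 = 0.459 m.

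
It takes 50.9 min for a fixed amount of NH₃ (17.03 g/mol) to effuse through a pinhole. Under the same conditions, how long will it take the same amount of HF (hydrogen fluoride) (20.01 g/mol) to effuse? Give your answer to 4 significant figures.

55.17 min

By Graham's law, t_HF/t_NH₃ = √(M_HF/M_NH₃) = √(20.01/17.03) = √1.175 = 1.084.
So the time for HF is 50.9 × 1.084 = 55.17 min.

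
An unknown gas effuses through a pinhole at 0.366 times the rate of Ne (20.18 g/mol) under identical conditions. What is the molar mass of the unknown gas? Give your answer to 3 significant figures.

151 g/mol

Using Graham's law: rate_X/rate_Ne = √(M_Ne/M_X).
0.366 = √(20.18/M_X)
M_X = 20.18 / 0.366² = 20.18 / 0.1340 = 151 g/mol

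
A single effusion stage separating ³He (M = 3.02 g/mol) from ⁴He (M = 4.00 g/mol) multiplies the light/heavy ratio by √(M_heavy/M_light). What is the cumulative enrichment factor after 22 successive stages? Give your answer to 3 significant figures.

22.0

Each stage multiplies the ratio by α = √(4.00/3.02), so after 22 stages the overall factor is α^22 = (4.00/3.02)^(22/2).
= 1.32450^11 = 22.0.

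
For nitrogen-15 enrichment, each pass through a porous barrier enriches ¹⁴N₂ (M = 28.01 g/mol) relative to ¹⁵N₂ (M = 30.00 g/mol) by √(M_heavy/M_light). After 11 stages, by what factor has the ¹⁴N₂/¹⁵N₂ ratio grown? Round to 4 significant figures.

Overall factor = α^11 with α = √(30.00/28.01), i.e. (30.00/28.01)^(11/2).
= 1.07105^(11/2) = 1.459.

1.459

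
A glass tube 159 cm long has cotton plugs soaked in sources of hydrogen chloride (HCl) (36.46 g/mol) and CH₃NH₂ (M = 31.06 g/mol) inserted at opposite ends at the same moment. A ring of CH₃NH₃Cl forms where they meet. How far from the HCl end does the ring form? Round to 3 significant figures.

The fronts meet when d_HCl + d_CH₃NH₂ = L with d_HCl/d_CH₃NH₂ = √(M_CH₃NH₂/M_HCl) (Graham's law). Here √(M_CH₃NH₂/M_HCl) = √(31.06/36.46) = 0.9230.
With d_HCl + d_CH₃NH₂ = 159 cm, d_CH₃NH₂ = 159/(1 + 0.9230) = 82.68 cm.
d_HCl = 159 − 82.68 = 76.3 cm.

76.3 cm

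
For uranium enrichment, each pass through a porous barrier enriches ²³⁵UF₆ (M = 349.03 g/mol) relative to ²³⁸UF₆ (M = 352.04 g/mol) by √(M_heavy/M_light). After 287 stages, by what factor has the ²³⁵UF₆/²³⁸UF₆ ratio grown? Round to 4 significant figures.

Overall factor = α^287 with α = √(352.04/349.03), i.e. (352.04/349.03)^(287/2).
= 1.00862^(287/2) = 3.429.

3.429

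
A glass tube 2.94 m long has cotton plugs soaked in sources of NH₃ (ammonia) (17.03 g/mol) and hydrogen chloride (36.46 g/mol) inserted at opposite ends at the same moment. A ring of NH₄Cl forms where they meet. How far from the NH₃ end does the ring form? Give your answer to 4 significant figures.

1.746 m

The fronts meet when d_NH₃ + d_HCl = L with d_NH₃/d_HCl = √(M_HCl/M_NH₃) (Graham's law). Here √(M_HCl/M_NH₃) = √(36.46/17.03) = 1.463.
With d_NH₃ + d_HCl = 2.94 m, d_HCl = 2.94/(1 + 1.463) = 1.194 m.
d_NH₃ = 2.94 − 1.194 = 1.746 m.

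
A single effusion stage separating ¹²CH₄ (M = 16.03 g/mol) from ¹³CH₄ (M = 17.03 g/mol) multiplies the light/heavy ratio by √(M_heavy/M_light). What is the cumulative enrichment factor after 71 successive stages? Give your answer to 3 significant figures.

After 71 stages the ratio has grown by (√(17.03/16.03))^71 = (17.03/16.03)^(71/2).
= 1.06238^(71/2) = 8.57.

8.57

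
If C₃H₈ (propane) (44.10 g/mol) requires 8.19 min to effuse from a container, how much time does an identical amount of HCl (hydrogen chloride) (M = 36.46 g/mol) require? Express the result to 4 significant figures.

Since effusion rate ∝ 1/√M, t_HCl/t_C₃H₈ = √(M_HCl/M_C₃H₈) = √(36.46/44.10) = √0.8268 = 0.9093.
So the time for HCl is 8.19 × 0.9093 = 7.447 min.

7.447 min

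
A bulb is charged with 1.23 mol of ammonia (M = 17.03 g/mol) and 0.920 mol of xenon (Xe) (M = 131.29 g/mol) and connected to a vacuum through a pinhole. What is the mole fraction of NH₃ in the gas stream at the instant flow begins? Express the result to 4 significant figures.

0.7878

The effusion rate of species i is ∝ p_i/√M_i ∝ n_i/√M_i.
Mole fraction of NH₃ in the effusate = (n_NH₃/√M_NH₃) / (n_NH₃/√M_NH₃ + n_Xe/√M_Xe)
= (1.23/√17.03) / (1.23/√17.03 + 0.920/√131.29) = 0.2981/(0.2981 + 0.08029) = 0.7878.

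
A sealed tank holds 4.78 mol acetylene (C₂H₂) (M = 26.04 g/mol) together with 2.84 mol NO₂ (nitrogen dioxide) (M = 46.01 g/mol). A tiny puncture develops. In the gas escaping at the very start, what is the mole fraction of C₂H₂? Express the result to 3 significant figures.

0.691

Each component's effusion rate ∝ (its partial pressure)·(1/√M) ∝ n_i/√M_i.
x_C₂H₂(eff) = (n_C₂H₂/√M_C₂H₂) / (n_C₂H₂/√M_C₂H₂ + n_NO₂/√M_NO₂)
= (4.78/√26.04) / (4.78/√26.04 + 2.84/√46.01) = 0.9367/(0.9367 + 0.4187) = 0.691.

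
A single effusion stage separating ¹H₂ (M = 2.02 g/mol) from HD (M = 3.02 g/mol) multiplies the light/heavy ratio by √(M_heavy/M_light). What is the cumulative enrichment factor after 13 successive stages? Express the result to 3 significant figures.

Overall factor = α^13 with α = √(3.02/2.02), i.e. (3.02/2.02)^(13/2).
= 1.49505^(13/2) = 13.7.

13.7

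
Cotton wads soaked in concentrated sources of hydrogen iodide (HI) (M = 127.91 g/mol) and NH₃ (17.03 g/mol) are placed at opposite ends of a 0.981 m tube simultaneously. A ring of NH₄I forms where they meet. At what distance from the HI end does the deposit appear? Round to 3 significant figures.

In equal time, each gas travels a distance ∝ its rate ∝ 1/√M, so d_HI/d_NH₃ = √(M_NH₃/M_HI) = √(17.03/127.91) = 0.3649.
With d_HI + d_NH₃ = 0.981 m, d_NH₃ = 0.981/(1 + 0.3649) = 0.7187 m.
d_HI = 0.981 − 0.7187 = 0.262 m.

0.262 m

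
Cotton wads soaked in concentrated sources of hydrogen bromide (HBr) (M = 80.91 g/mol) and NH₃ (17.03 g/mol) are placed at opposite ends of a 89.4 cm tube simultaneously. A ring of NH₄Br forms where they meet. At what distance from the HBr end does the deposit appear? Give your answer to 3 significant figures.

28.1 cm

The fronts meet when d_HBr + d_NH₃ = L with d_HBr/d_NH₃ = √(M_NH₃/M_HBr) (Graham's law). Here √(M_NH₃/M_HBr) = √(17.03/80.91) = 0.4588.
With d_HBr + d_NH₃ = 89.4 cm, d_NH₃ = 89.4/(1 + 0.4588) = 61.28 cm.
d_HBr = 89.4 − 61.28 = 28.1 cm.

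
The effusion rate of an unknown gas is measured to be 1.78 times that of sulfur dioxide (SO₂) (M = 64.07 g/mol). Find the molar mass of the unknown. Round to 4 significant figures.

Using Graham's law: rate_X/rate_SO₂ = √(M_SO₂/M_X).
1.78 = √(64.07/M_X)
M_X = 64.07 / 1.78² = 64.07 / 3.168 = 20.22 g/mol

20.22 g/mol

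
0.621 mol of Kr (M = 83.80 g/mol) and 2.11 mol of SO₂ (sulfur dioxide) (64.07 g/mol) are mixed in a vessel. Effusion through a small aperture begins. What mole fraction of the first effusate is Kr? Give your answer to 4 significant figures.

0.2047

Effusion rate of each component ∝ n_i/√M_i (partial pressure × 1/√M).
Mole fraction of Kr in the effusate = (n_Kr/√M_Kr) / (n_Kr/√M_Kr + n_SO₂/√M_SO₂)
= (0.621/√83.80) / (0.621/√83.80 + 2.11/√64.07) = 0.06784/(0.06784 + 0.2636) = 0.2047.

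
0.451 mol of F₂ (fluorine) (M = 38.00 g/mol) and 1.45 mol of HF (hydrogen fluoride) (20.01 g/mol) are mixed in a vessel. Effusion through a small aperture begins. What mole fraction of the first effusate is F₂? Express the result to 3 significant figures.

0.184

Each component's effusion rate ∝ (its partial pressure)·(1/√M) ∝ n_i/√M_i.
x_F₂(eff) = (n_F₂/√M_F₂) / (n_F₂/√M_F₂ + n_HF/√M_HF)
= (0.451/√38.00) / (0.451/√38.00 + 1.45/√20.01) = 0.07316/(0.07316 + 0.3241) = 0.184.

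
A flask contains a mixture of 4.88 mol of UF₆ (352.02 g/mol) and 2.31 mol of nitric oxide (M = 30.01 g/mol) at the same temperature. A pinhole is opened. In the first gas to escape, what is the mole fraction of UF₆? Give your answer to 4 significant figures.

0.3815

The effusion rate of species i is ∝ p_i/√M_i ∝ n_i/√M_i.
Mole fraction of UF₆ in the effusate = (n_UF₆/√M_UF₆) / (n_UF₆/√M_UF₆ + n_NO/√M_NO)
= (4.88/√352.02) / (4.88/√352.02 + 2.31/√30.01) = 0.2601/(0.2601 + 0.4217) = 0.3815.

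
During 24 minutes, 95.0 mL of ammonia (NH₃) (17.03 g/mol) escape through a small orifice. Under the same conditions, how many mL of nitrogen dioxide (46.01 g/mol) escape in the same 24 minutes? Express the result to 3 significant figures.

57.8 mL

Graham's law gives rate_NO₂/rate_NH₃ = √(M_NH₃/M_NO₂) = √(17.03/46.01) = √0.3701 = 0.6084.
So the volume for NO₂ is 95.0 × 0.6084 = 57.8 mL.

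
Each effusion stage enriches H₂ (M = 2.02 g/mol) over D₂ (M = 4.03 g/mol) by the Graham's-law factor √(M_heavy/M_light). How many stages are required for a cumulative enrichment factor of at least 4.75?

Single-stage factor α = √(4.03/2.02), so ln α = ½ ln(1.99505) = 0.3453.
Need α^N ≥ 4.75 ⇒ N ≥ ln(4.75) / ln α = 1.558 / 0.3453 = 4.51.
Rounding up, N = 5 stages.

5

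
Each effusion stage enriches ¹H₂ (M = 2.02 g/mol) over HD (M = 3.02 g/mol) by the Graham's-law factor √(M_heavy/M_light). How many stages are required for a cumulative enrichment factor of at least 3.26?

6

Per stage α = (3.02/2.02)^(1/2) = 1.49505^0.5, giving ln α = 0.2011.
Need α^N ≥ 3.26 ⇒ N ≥ ln(3.26) / ln α = 1.182 / 0.2011 = 5.88.
So at least 6 stages are needed.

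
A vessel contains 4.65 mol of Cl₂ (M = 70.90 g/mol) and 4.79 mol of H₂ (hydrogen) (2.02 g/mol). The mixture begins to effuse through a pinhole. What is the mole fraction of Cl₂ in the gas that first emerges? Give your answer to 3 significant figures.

0.141

Rate_i ∝ x_i/√M_i (Graham's law weighted by mole fraction), so the effusate composition follows n_i/√M_i.
Mole fraction of Cl₂ in the effusate = (n_Cl₂/√M_Cl₂) / (n_Cl₂/√M_Cl₂ + n_H₂/√M_H₂)
= (4.65/√70.90) / (4.65/√70.90 + 4.79/√2.02) = 0.5522/(0.5522 + 3.370) = 0.141.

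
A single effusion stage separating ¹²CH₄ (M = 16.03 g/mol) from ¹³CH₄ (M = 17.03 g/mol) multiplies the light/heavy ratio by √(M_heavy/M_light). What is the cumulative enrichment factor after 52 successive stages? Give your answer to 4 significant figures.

4.823

After 52 stages the ratio has grown by (√(17.03/16.03))^52 = (17.03/16.03)^(52/2).
= 1.06238^26 = 4.823.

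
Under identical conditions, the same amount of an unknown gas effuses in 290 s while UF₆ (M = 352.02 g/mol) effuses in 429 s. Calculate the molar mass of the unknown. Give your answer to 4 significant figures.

Since effusion rate ∝ 1/√M, t_X/t_UF₆ = √(M_X/M_UF₆).
290/429 = 0.6760 = √(M_X/352.02)
M_X = 352.02 × 0.6760² = 352.02 × 0.4570 = 160.9 g/mol

160.9 g/mol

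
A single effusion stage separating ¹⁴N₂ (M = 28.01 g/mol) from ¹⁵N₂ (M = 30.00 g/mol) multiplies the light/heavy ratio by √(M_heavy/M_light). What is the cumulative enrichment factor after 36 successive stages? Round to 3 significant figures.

3.44

Overall factor = α^36 with α = √(30.00/28.01), i.e. (30.00/28.01)^(36/2).
= 1.07105^18 = 3.44.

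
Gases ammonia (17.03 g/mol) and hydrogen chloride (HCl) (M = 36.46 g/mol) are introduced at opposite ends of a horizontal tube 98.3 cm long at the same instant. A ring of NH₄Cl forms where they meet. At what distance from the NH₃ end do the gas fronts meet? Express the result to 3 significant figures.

58.4 cm

In equal time, each gas travels a distance ∝ its rate ∝ 1/√M, so d_NH₃/d_HCl = √(M_HCl/M_NH₃) = √(36.46/17.03) = 1.463.
With d_NH₃ + d_HCl = 98.3 cm, d_HCl = 98.3/(1 + 1.463) = 39.91 cm.
d_NH₃ = 98.3 − 39.91 = 58.4 cm.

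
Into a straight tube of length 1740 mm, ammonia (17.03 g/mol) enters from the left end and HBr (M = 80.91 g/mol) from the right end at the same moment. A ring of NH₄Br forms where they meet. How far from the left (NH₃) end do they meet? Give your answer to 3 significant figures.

Distances travelled in equal time are proportional to diffusion rates, so d_NH₃/d_HBr = √(M_HBr/M_NH₃) = √(80.91/17.03) = 2.180.
With d_NH₃ + d_HBr = 1740 mm, d_HBr = 1740/(1 + 2.180) = 547.2 mm.
d_NH₃ = 1740 − 547.2 = 1190 mm.

1190 mm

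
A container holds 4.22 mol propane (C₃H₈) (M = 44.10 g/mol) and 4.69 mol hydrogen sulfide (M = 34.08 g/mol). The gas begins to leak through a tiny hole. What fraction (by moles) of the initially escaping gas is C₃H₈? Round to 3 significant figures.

0.442

Effusion rate of each component ∝ n_i/√M_i (partial pressure × 1/√M).
Mole fraction of C₃H₈ in the effusate = (n_C₃H₈/√M_C₃H₈) / (n_C₃H₈/√M_C₃H₈ + n_H₂S/√M_H₂S)
= (4.22/√44.10) / (4.22/√44.10 + 4.69/√34.08) = 0.6355/(0.6355 + 0.8034) = 0.442.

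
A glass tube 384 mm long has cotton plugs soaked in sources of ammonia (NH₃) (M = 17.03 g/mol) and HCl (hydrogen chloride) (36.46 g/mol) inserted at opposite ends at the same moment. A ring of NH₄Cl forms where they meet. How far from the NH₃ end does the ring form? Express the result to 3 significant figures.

Graham's law gives d_NH₃/d_HCl = rate_NH₃/rate_HCl = √(M_HCl/M_NH₃) = √(36.46/17.03) = 1.463.
With d_NH₃ + d_HCl = 384 mm, d_HCl = 384/(1 + 1.463) = 155.9 mm.
d_NH₃ = 384 − 155.9 = 228 mm.

228 mm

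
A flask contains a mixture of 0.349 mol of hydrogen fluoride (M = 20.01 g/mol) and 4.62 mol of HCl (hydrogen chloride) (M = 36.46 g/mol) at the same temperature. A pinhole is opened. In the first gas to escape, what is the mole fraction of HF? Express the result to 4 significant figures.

Rate_i ∝ x_i/√M_i (Graham's law weighted by mole fraction), so the effusate composition follows n_i/√M_i.
So x_HF in the escaping gas = (n_HF/√M_HF) / Σ(n_i/√M_i)
= (0.349/√20.01) / (0.349/√20.01 + 4.62/√36.46) = 0.07802/(0.07802 + 0.7651) = 0.09253.

0.09253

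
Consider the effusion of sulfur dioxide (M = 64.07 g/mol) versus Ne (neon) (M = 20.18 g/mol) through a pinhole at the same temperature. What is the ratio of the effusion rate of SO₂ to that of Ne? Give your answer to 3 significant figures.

By Graham's law, rate_SO₂/rate_Ne = √(M_Ne/M_SO₂) = √(20.18/64.07) = √0.3150 = 0.561.

0.561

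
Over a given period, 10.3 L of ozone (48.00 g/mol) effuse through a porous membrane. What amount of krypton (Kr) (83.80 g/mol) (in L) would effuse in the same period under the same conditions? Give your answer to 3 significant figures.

From Graham's law, rate_Kr/rate_O₃ = √(M_O₃/M_Kr) = √(48.00/83.80) = √0.5728 = 0.7568.
So the volume for Kr is 10.3 × 0.7568 = 7.80 L.

7.80 L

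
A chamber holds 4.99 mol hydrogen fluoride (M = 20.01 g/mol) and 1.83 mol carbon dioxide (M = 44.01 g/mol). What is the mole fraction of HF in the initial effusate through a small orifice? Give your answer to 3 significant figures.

0.802

Rate_i ∝ x_i/√M_i (Graham's law weighted by mole fraction), so the effusate composition follows n_i/√M_i.
Mole fraction of HF in the effusate = (n_HF/√M_HF) / (n_HF/√M_HF + n_CO₂/√M_CO₂)
= (4.99/√20.01) / (4.99/√20.01 + 1.83/√44.01) = 1.116/(1.116 + 0.2759) = 0.802.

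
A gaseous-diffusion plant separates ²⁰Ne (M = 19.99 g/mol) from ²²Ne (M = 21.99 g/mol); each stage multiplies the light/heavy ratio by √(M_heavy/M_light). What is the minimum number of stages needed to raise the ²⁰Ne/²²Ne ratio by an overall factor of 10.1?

Per stage α = (21.99/19.99)^(1/2) = 1.10005^0.5, giving ln α = 0.04768.
Need α^N ≥ 10.1 ⇒ N ≥ ln(10.1) / ln α = 2.313 / 0.04768 = 48.50.
Minimum whole number of stages: N = 49.

49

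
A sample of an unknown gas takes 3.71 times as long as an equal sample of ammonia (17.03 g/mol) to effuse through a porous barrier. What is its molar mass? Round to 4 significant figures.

234.4 g/mol

By Graham's law, t_X/t_NH₃ = √(M_X/M_NH₃).
3.71 = √(M_X/17.03)
M_X = 17.03 × 3.71² = 17.03 × 13.76 = 234.4 g/mol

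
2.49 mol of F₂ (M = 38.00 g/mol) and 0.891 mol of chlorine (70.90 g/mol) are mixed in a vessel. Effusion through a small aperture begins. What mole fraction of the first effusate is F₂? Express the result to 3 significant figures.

0.792

The effusion rate of species i is ∝ p_i/√M_i ∝ n_i/√M_i.
x_F₂(eff) = (n_F₂/√M_F₂) / (n_F₂/√M_F₂ + n_Cl₂/√M_Cl₂)
= (2.49/√38.00) / (2.49/√38.00 + 0.891/√70.90) = 0.4039/(0.4039 + 0.1058) = 0.792.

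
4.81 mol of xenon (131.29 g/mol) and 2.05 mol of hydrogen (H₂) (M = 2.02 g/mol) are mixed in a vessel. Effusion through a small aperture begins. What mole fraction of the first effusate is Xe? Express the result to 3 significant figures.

0.225

The effusion rate of species i is ∝ p_i/√M_i ∝ n_i/√M_i.
x_Xe(eff) = (n_Xe/√M_Xe) / (n_Xe/√M_Xe + n_H₂/√M_H₂)
= (4.81/√131.29) / (4.81/√131.29 + 2.05/√2.02) = 0.4198/(0.4198 + 1.442) = 0.225.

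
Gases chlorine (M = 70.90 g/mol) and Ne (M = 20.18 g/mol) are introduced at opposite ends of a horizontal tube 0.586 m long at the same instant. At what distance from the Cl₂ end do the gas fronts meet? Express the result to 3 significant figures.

0.204 m

In equal time, each gas travels a distance ∝ its rate ∝ 1/√M, so d_Cl₂/d_Ne = √(M_Ne/M_Cl₂) = √(20.18/70.90) = 0.5335.
With d_Cl₂ + d_Ne = 0.586 m, d_Ne = 0.586/(1 + 0.5335) = 0.3821 m.
d_Cl₂ = 0.586 − 0.3821 = 0.204 m.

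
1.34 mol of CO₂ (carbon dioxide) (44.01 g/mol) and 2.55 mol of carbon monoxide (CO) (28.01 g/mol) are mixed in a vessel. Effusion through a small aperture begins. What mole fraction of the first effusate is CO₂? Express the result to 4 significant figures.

The effusion rate of species i is ∝ p_i/√M_i ∝ n_i/√M_i.
Mole fraction of CO₂ in the effusate = (n_CO₂/√M_CO₂) / (n_CO₂/√M_CO₂ + n_CO/√M_CO)
= (1.34/√44.01) / (1.34/√44.01 + 2.55/√28.01) = 0.2020/(0.2020 + 0.4818) = 0.2954.

0.2954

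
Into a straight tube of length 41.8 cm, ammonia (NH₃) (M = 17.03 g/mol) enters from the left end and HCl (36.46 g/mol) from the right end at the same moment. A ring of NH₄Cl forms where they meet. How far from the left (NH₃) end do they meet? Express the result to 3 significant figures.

Graham's law gives d_NH₃/d_HCl = rate_NH₃/rate_HCl = √(M_HCl/M_NH₃) = √(36.46/17.03) = 1.463.
With d_NH₃ + d_HCl = 41.8 cm, d_HCl = 41.8/(1 + 1.463) = 16.97 cm.
d_NH₃ = 41.8 − 16.97 = 24.8 cm.

24.8 cm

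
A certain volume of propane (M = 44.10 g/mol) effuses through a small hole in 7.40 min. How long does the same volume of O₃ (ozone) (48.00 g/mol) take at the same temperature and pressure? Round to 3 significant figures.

7.72 min

By Graham's law, t_O₃/t_C₃H₈ = √(M_O₃/M_C₃H₈) = √(48.00/44.10) = √1.088 = 1.043.
So the time for O₃ is 7.40 × 1.043 = 7.72 min.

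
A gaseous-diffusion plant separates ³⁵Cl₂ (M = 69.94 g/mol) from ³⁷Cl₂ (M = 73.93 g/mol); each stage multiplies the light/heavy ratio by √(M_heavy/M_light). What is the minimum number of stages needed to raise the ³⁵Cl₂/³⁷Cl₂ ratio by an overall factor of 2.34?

31

Single-stage factor α = √(73.93/69.94), so ln α = ½ ln(1.05705) = 0.02774.
Need α^N ≥ 2.34 ⇒ N ≥ ln(2.34) / ln α = 0.8502 / 0.02774 = 30.65.
Minimum whole number of stages: N = 31.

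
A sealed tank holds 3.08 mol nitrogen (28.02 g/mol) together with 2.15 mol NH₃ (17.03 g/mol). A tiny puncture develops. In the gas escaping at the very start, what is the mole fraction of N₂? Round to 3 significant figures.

The effusion rate of species i is ∝ p_i/√M_i ∝ n_i/√M_i.
x_N₂(eff) = (n_N₂/√M_N₂) / (n_N₂/√M_N₂ + n_NH₃/√M_NH₃)
= (3.08/√28.02) / (3.08/√28.02 + 2.15/√17.03) = 0.5819/(0.5819 + 0.5210) = 0.528.

0.528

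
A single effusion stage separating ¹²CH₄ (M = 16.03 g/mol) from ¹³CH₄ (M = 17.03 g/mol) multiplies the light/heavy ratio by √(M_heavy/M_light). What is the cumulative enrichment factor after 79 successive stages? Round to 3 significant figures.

10.9

The single-stage factor is √(M_heavy/M_light), so 79 stages give [√(17.03/16.03)]^79 = (17.03/16.03)^(79/2).
= 1.06238^(79/2) = 10.9.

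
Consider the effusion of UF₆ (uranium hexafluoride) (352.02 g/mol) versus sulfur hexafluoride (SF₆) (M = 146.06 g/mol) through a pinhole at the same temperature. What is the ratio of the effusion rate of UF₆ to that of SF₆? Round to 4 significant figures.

0.6441

Since effusion rate ∝ 1/√M, rate_UF₆/rate_SF₆ = √(M_SF₆/M_UF₆) = √(146.06/352.02) = √0.4149 = 0.6441.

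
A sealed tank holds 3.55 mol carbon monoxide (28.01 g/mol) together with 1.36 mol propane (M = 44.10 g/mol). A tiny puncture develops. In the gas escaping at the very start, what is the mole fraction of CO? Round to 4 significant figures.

0.7661

Rate_i ∝ x_i/√M_i (Graham's law weighted by mole fraction), so the effusate composition follows n_i/√M_i.
Mole fraction of CO in the effusate = (n_CO/√M_CO) / (n_CO/√M_CO + n_C₃H₈/√M_C₃H₈)
= (3.55/√28.01) / (3.55/√28.01 + 1.36/√44.10) = 0.6708/(0.6708 + 0.2048) = 0.7661.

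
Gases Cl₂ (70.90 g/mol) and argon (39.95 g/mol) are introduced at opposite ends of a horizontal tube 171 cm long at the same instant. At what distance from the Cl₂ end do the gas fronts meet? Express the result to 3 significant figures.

73.3 cm

Graham's law gives d_Cl₂/d_Ar = rate_Cl₂/rate_Ar = √(M_Ar/M_Cl₂) = √(39.95/70.90) = 0.7506.
With d_Cl₂ + d_Ar = 171 cm, d_Ar = 171/(1 + 0.7506) = 97.68 cm.
d_Cl₂ = 171 − 97.68 = 73.3 cm.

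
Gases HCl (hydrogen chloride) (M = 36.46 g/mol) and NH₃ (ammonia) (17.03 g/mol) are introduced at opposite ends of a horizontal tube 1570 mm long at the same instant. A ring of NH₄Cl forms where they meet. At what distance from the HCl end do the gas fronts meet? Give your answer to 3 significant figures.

637 mm

In equal time, each gas travels a distance ∝ its rate ∝ 1/√M, so d_HCl/d_NH₃ = √(M_NH₃/M_HCl) = √(17.03/36.46) = 0.6834.
With d_HCl + d_NH₃ = 1570 mm, d_NH₃ = 1570/(1 + 0.6834) = 932.6 mm.
d_HCl = 1570 − 932.6 = 637 mm.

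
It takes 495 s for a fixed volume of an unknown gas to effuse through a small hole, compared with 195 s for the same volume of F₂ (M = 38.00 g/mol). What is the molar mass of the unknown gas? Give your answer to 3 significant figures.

245 g/mol

Since effusion rate ∝ 1/√M, t_X/t_F₂ = √(M_X/M_F₂).
495/195 = 2.538 = √(M_X/38.00)
M_X = 38.00 × 2.538² = 38.00 × 6.444 = 245 g/mol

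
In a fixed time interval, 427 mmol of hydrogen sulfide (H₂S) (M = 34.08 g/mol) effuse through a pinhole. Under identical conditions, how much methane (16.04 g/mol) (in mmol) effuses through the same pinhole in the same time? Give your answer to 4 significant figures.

622.4 mmol

Since effusion rate ∝ 1/√M, rate_CH₄/rate_H₂S = √(M_H₂S/M_CH₄) = √(34.08/16.04) = √2.125 = 1.458.
So the amount for CH₄ is 427 × 1.458 = 622.4 mmol.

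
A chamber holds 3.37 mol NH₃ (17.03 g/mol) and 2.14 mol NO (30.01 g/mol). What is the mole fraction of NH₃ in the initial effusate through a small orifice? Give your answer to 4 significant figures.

0.6764

Effusion rate of each component ∝ n_i/√M_i (partial pressure × 1/√M).
So x_NH₃ in the escaping gas = (n_NH₃/√M_NH₃) / Σ(n_i/√M_i)
= (3.37/√17.03) / (3.37/√17.03 + 2.14/√30.01) = 0.8166/(0.8166 + 0.3906) = 0.6764.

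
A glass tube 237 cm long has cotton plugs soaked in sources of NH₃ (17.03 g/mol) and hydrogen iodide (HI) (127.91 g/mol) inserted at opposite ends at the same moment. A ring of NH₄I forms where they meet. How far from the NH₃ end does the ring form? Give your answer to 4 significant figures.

173.6 cm

In equal time, each gas travels a distance ∝ its rate ∝ 1/√M, so d_NH₃/d_HI = √(M_HI/M_NH₃) = √(127.91/17.03) = 2.741.
With d_NH₃ + d_HI = 237 cm, d_HI = 237/(1 + 2.741) = 63.36 cm.
d_NH₃ = 237 − 63.36 = 173.6 cm.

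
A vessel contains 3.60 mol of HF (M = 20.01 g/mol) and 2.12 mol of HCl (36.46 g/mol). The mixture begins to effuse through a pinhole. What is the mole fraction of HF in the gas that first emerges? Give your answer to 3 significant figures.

Each component's effusion rate ∝ (its partial pressure)·(1/√M) ∝ n_i/√M_i.
So x_HF in the escaping gas = (n_HF/√M_HF) / Σ(n_i/√M_i)
= (3.60/√20.01) / (3.60/√20.01 + 2.12/√36.46) = 0.8048/(0.8048 + 0.3511) = 0.696.

0.696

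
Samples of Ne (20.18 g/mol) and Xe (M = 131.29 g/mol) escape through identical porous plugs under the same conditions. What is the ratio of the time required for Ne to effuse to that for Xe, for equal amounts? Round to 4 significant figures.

By Graham's law, t_Ne/t_Xe = √(M_Ne/M_Xe) = √(20.18/131.29) = √0.1537 = 0.3921.

0.3921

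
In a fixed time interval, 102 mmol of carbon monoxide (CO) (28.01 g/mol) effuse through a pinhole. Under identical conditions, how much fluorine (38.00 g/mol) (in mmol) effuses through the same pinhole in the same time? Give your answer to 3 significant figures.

87.6 mmol

By Graham's law, rate_F₂/rate_CO = √(M_CO/M_F₂) = √(28.01/38.00) = √0.7371 = 0.8585.
So the amount for F₂ is 102 × 0.8585 = 87.6 mmol.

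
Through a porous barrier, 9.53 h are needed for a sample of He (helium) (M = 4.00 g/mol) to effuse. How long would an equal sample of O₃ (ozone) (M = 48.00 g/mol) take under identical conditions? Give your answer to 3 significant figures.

33.0 h

Since effusion rate ∝ 1/√M, t_O₃/t_He = √(M_O₃/M_He) = √(48.00/4.00) = √12.00 = 3.464.
So the time for O₃ is 9.53 × 3.464 = 33.0 h.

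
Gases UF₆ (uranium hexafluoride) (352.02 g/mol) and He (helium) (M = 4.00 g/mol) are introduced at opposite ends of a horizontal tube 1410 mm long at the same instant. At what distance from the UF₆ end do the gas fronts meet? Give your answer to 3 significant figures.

Distances travelled in equal time are proportional to diffusion rates, so d_UF₆/d_He = √(M_He/M_UF₆) = √(4.00/352.02) = 0.1066.
With d_UF₆ + d_He = 1410 mm, d_He = 1410/(1 + 0.1066) = 1274 mm.
d_UF₆ = 1410 − 1274 = 136 mm.

136 mm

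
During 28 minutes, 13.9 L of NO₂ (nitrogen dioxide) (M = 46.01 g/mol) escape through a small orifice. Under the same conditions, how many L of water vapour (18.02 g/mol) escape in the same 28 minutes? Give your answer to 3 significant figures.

22.2 L

Using Graham's law: rate_H₂O/rate_NO₂ = √(M_NO₂/M_H₂O) = √(46.01/18.02) = √2.553 = 1.598.
So the volume for H₂O is 13.9 × 1.598 = 22.2 L.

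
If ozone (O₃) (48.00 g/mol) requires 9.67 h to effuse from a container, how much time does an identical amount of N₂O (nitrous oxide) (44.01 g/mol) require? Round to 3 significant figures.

9.26 h

By Graham's law, t_N₂O/t_O₃ = √(M_N₂O/M_O₃) = √(44.01/48.00) = √0.9169 = 0.9575.
So the time for N₂O is 9.67 × 0.9575 = 9.26 h.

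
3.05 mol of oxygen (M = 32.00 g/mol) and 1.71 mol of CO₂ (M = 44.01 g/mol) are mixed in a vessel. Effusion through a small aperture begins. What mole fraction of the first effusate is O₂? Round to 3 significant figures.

0.677

Effusion rate of each component ∝ n_i/√M_i (partial pressure × 1/√M).
Mole fraction of O₂ in the effusate = (n_O₂/√M_O₂) / (n_O₂/√M_O₂ + n_CO₂/√M_CO₂)
= (3.05/√32.00) / (3.05/√32.00 + 1.71/√44.01) = 0.5392/(0.5392 + 0.2578) = 0.677.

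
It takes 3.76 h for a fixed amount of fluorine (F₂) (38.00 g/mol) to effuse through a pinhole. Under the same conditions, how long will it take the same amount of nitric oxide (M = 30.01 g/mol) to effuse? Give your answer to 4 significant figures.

3.341 h

Since effusion rate ∝ 1/√M, t_NO/t_F₂ = √(M_NO/M_F₂) = √(30.01/38.00) = √0.7897 = 0.8887.
So the time for NO is 3.76 × 0.8887 = 3.341 h.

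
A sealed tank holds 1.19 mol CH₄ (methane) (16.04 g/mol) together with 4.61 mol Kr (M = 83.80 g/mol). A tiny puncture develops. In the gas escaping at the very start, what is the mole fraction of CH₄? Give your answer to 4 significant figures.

Rate_i ∝ x_i/√M_i (Graham's law weighted by mole fraction), so the effusate composition follows n_i/√M_i.
x_CH₄(eff) = (n_CH₄/√M_CH₄) / (n_CH₄/√M_CH₄ + n_Kr/√M_Kr)
= (1.19/√16.04) / (1.19/√16.04 + 4.61/√83.80) = 0.2971/(0.2971 + 0.5036) = 0.3711.

0.3711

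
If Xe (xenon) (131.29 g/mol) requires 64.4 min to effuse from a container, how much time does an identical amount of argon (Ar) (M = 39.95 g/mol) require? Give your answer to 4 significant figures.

35.52 min

Using Graham's law: t_Ar/t_Xe = √(M_Ar/M_Xe) = √(39.95/131.29) = √0.3043 = 0.5516.
So the time for Ar is 64.4 × 0.5516 = 35.52 min.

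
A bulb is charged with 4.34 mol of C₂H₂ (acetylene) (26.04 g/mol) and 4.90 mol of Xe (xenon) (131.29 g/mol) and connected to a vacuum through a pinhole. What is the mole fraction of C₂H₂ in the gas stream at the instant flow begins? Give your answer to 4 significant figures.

Effusion rate of each component ∝ n_i/√M_i (partial pressure × 1/√M).
So x_C₂H₂ in the escaping gas = (n_C₂H₂/√M_C₂H₂) / Σ(n_i/√M_i)
= (4.34/√26.04) / (4.34/√26.04 + 4.90/√131.29) = 0.8505/(0.8505 + 0.4276) = 0.6654.

0.6654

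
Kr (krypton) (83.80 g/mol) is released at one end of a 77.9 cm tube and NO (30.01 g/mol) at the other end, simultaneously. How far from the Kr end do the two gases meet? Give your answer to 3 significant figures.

29.2 cm

The fronts meet when d_Kr + d_NO = L with d_Kr/d_NO = √(M_NO/M_Kr) (Graham's law). Here √(M_NO/M_Kr) = √(30.01/83.80) = 0.5984.
With d_Kr + d_NO = 77.9 cm, d_NO = 77.9/(1 + 0.5984) = 48.74 cm.
d_Kr = 77.9 − 48.74 = 29.2 cm.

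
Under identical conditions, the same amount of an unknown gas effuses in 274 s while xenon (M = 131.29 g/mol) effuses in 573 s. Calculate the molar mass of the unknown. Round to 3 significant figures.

30.0 g/mol

Graham's law gives t_X/t_Xe = √(M_X/M_Xe).
274/573 = 0.4782 = √(M_X/131.29)
M_X = 131.29 × 0.4782² = 131.29 × 0.2287 = 30.0 g/mol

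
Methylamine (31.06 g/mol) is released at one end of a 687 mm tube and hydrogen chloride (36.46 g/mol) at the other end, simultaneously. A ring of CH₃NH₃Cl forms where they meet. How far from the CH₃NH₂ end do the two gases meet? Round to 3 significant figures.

357 mm

Graham's law gives d_CH₃NH₂/d_HCl = rate_CH₃NH₂/rate_HCl = √(M_HCl/M_CH₃NH₂) = √(36.46/31.06) = 1.083.
With d_CH₃NH₂ + d_HCl = 687 mm, d_HCl = 687/(1 + 1.083) = 329.7 mm.
d_CH₃NH₂ = 687 − 329.7 = 357 mm.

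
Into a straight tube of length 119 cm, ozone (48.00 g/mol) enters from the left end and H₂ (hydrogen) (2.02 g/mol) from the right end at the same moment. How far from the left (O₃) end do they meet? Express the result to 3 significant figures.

In equal time, each gas travels a distance ∝ its rate ∝ 1/√M, so d_O₃/d_H₂ = √(M_H₂/M_O₃) = √(2.02/48.00) = 0.2051.
With d_O₃ + d_H₂ = 119 cm, d_H₂ = 119/(1 + 0.2051) = 98.74 cm.
d_O₃ = 119 − 98.74 = 20.3 cm.

20.3 cm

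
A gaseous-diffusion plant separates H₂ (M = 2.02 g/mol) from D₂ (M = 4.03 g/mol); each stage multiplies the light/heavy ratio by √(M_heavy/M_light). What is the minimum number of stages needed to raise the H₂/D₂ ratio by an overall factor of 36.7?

11

Per stage α = (4.03/2.02)^(1/2) = 1.99505^0.5, giving ln α = 0.3453.
Need α^N ≥ 36.7 ⇒ N ≥ ln(36.7) / ln α = 3.603 / 0.3453 = 10.43.
So at least 11 stages are needed.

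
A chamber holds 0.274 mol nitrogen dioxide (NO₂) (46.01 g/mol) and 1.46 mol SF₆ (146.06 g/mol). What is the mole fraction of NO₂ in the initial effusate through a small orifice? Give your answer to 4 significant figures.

Each component's effusion rate ∝ (its partial pressure)·(1/√M) ∝ n_i/√M_i.
Mole fraction of NO₂ in the effusate = (n_NO₂/√M_NO₂) / (n_NO₂/√M_NO₂ + n_SF₆/√M_SF₆)
= (0.274/√46.01) / (0.274/√46.01 + 1.46/√146.06) = 0.04039/(0.04039 + 0.1208) = 0.2506.

0.2506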